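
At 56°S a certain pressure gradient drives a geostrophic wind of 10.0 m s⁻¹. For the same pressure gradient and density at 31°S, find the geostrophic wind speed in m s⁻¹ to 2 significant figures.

16 m s⁻¹

With the same pressure gradient and density, V_g ∝ 1/f ∝ 1/sin φ.
V₂ = V₁ · sin φ₁ / sin φ₂ = 10.0 × sin 56° / sin 31°
V₂ = 10.0 × 0.8290/0.5150 = 16 m s⁻¹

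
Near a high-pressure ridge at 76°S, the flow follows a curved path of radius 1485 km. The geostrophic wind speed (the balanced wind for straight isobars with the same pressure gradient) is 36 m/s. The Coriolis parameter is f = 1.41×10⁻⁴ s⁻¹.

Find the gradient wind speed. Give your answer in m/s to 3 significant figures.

Around a high, pressure-gradient force acts outward with centrifugal, so Coriolis balances both:
fV = (1/ρ)|∂P/∂n| + V²/R  →  V² − fR·V + fR·V_g = 0
With fR = 1.41×10⁻⁴ × 1485×10³ m = 209 m/s:
V = [fR − √((fR)² − 4 fR V_g)]/2 = [209 − √(209² − 4×209×36)]/2 = 46.2 m/s
Supergeostrophic (V > V_g = 36 m/s), as expected around a high.

46.2 m/s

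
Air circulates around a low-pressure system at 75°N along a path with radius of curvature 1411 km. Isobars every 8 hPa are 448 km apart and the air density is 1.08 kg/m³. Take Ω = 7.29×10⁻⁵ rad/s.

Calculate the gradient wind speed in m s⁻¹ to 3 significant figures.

Coriolis parameter at 75°N:
f = 2Ω sin φ = 2 × 7.29×10⁻⁵ × sin 75° = 1.41×10⁻⁴ s⁻¹
Pressure gradient: |∂P/∂n| = 800 Pa / 448000 m = 1.79×10⁻³ Pa/m
Geostrophic speed: V_g = |∂P/∂n|/(fρ) = 1.79×10⁻³/(1.41×10⁻⁴ × 1.08) = 11.7 m/s
Around a low, centrifugal force acts outward with Coriolis, so pressure-gradient force balances both:
(1/ρ)|∂P/∂n| = fV + V²/R  →  V² + fR·V − fR·V_g = 0
With fR = 1.41×10⁻⁴ × 1411×10³ m = 199 m/s:
V = [−fR + √((fR)² + 4 fR V_g)]/2 = [−199 + √(199² + 4×199×11.7)]/2 = 11.1 m/s
Subgeostrophic (V < V_g = 11.7 m/s), as expected around a low.

11.1 m s⁻¹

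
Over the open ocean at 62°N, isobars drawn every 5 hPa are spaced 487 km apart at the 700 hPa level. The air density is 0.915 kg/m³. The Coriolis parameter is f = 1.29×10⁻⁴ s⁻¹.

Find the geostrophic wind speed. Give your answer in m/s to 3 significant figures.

8.70 m/s

Pressure gradient: |∂P/∂n| = 500 Pa / 487000 m = 1.03×10⁻³ Pa/m
Geostrophic balance (pressure-gradient force = Coriolis force):
V_g = (1/(fρ)) |∂P/∂n| = 1.03×10⁻³ / (1.29×10⁻⁴ × 0.915) = 8.70 m/s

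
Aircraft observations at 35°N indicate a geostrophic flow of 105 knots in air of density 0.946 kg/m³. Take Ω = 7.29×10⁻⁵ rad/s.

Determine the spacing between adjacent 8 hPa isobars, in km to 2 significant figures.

Coriolis parameter at 35°N:
f = 2Ω sin φ = 2 × 7.29×10⁻⁵ × sin 35° = 8.36×10⁻⁵ s⁻¹
Wind speed in SI: 105 knots = 54.0 m/s
Geostrophic balance rearranged: |∂P/∂n| = f ρ V_g
|∂P/∂n| = 8.36×10⁻⁵ × 0.946 × 54.0 = 4.27×10⁻³ Pa/m
Isobar spacing: Δn = ΔP/|∂P/∂n| = 800 Pa / 4.27×10⁻³ Pa/m = 187207 m ≈ 190 km

190 km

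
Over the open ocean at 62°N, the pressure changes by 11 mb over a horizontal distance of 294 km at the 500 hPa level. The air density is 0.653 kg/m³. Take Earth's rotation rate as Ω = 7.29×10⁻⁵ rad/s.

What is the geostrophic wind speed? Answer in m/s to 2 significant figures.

Coriolis parameter at 62°N:
f = 2Ω sin φ = 2 × 7.29×10⁻⁵ × sin 62° = 1.29×10⁻⁴ s⁻¹
Pressure gradient: |∂P/∂n| = 1100 Pa / 294000 m = 3.74×10⁻³ Pa/m
Geostrophic balance (pressure-gradient force = Coriolis force):
V_g = (1/(fρ)) |∂P/∂n| = 3.74×10⁻³ / (1.29×10⁻⁴ × 0.653) = 44.5 m/s

45 m/s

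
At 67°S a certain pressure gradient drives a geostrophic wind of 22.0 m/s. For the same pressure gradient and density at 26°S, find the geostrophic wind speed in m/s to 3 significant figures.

With the same pressure gradient and density, V_g ∝ 1/f ∝ 1/sin φ.
V₂ = V₁ · sin φ₁ / sin φ₂ = 22.0 × sin 67° / sin 26°
V₂ = 22.0 × 0.9205/0.4384 = 46.2 m/s

46.2 m/s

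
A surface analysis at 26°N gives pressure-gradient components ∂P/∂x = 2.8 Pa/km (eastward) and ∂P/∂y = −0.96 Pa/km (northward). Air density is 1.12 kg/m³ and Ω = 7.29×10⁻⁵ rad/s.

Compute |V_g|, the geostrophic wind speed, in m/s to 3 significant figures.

41.3 m/s

Coriolis parameter at 26°N:
f = 2Ω sin φ = 2 × 7.29×10⁻⁵ × sin 26° = 6.39×10⁻⁵ s⁻¹
Component geostrophic relations (x east, y north):
u_g = −(1/(fρ)) ∂P/∂y,  v_g = (1/(fρ)) ∂P/∂x
u_g = −(−0.96×10⁻³)/(6.39×10⁻⁵ × 1.12) = 13.4 m/s;  v_g = (2.8×10⁻³)/(6.39×10⁻⁵ × 1.12) = 39.1 m/s
|V_g| = √(u_g² + v_g²) = 41.3 m/s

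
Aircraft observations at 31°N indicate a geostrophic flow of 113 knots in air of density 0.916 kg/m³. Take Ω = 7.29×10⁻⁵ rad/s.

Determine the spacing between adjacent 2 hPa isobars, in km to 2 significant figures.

Coriolis parameter at 31°N:
f = 2Ω sin φ = 2 × 7.29×10⁻⁵ × sin 31° = 7.51×10⁻⁵ s⁻¹
Wind speed in SI: 113 knots = 58.1 m/s
Geostrophic balance rearranged: |∂P/∂n| = f ρ V_g
|∂P/∂n| = 7.51×10⁻⁵ × 0.916 × 58.1 = 4.00×10⁻³ Pa/m
Isobar spacing: Δn = ΔP/|∂P/∂n| = 200 Pa / 4.00×10⁻³ Pa/m = 50017 m ≈ 50 km

50 km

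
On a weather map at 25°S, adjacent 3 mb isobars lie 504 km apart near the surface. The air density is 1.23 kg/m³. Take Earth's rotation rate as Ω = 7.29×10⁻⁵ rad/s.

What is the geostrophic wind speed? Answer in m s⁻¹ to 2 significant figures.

7.9 m s⁻¹

Coriolis parameter at 25°S:
f = 2Ω sin φ = 2 × 7.29×10⁻⁵ × sin 25° = 6.16×10⁻⁵ s⁻¹
Pressure gradient: |∂P/∂n| = 300 Pa / 504000 m = 5.95×10⁻⁴ Pa/m
Geostrophic balance (pressure-gradient force = Coriolis force):
V_g = (1/(fρ)) |∂P/∂n| = 5.95×10⁻⁴ / (6.16×10⁻⁵ × 1.23) = 7.85 m/s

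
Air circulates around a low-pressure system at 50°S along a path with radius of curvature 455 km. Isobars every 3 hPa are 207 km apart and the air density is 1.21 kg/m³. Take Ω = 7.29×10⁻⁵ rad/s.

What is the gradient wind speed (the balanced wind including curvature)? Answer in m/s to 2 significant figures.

9.1 m/s

Coriolis parameter at 50°S:
f = 2Ω sin φ = 2 × 7.29×10⁻⁵ × sin 50° = 1.12×10⁻⁴ s⁻¹
Pressure gradient: |∂P/∂n| = 300 Pa / 207000 m = 1.45×10⁻³ Pa/m
Geostrophic speed: V_g = |∂P/∂n|/(fρ) = 1.45×10⁻³/(1.12×10⁻⁴ × 1.21) = 10.7 m/s
Around a low, centrifugal force acts outward with Coriolis, so pressure-gradient force balances both:
(1/ρ)|∂P/∂n| = fV + V²/R  →  V² + fR·V − fR·V_g = 0
With fR = 1.12×10⁻⁴ × 455×10³ m = 50.8 m/s:
V = [−fR + √((fR)² + 4 fR V_g)]/2 = [−50.8 + √(50.8² + 4×50.8×10.7)]/2 = 9.1 m/s
Subgeostrophic (V < V_g = 10.7 m/s), as expected around a low.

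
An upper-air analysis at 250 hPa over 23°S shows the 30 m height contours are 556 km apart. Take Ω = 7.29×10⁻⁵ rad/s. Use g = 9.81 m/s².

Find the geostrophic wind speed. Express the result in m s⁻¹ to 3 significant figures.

Coriolis parameter at 23°S:
f = 2Ω sin φ = 2 × 7.29×10⁻⁵ × sin 23° = 5.70×10⁻⁵ s⁻¹
Height gradient: |∂Z/∂n| = 30 m / 556000 m = 5.40×10⁻⁵
On a pressure surface, geostrophic balance gives V_g = (g/f)|∂Z/∂n|:
V_g = 9.81 × 5.40×10⁻⁵ / 5.70×10⁻⁵ = 9.29 m/s

9.29 m s⁻¹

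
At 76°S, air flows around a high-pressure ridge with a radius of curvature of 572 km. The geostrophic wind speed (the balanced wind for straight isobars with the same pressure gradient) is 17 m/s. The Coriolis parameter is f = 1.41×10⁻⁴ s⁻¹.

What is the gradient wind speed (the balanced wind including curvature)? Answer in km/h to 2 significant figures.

Around a high, pressure-gradient force acts outward with centrifugal, so Coriolis balances both:
fV = (1/ρ)|∂P/∂n| + V²/R  →  V² − fR·V + fR·V_g = 0
With fR = 1.41×10⁻⁴ × 572×10³ m = 80.7 m/s:
V = [fR − √((fR)² − 4 fR V_g)]/2 = [80.7 − √(80.7² − 4×80.7×17)]/2 = 24.4 m/s
Supergeostrophic (V > V_g = 17 m/s), as expected around a high.
Converting: 24.4 m/s × 3.6 = 88 km/h

88 km/h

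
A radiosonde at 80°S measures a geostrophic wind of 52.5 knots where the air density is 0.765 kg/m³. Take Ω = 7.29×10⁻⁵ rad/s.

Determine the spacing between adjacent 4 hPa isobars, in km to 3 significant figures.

135 km

Coriolis parameter at 80°S:
f = 2Ω sin φ = 2 × 7.29×10⁻⁵ × sin 80° = 1.44×10⁻⁴ s⁻¹
Wind speed in SI: 52.5 knots = 27.0 m/s
Geostrophic balance rearranged: |∂P/∂n| = f ρ V_g
|∂P/∂n| = 1.44×10⁻⁴ × 0.765 × 27.0 = 2.97×10⁻³ Pa/m
Isobar spacing: Δn = ΔP/|∂P/∂n| = 400 Pa / 2.97×10⁻³ Pa/m = 134832 m ≈ 135 km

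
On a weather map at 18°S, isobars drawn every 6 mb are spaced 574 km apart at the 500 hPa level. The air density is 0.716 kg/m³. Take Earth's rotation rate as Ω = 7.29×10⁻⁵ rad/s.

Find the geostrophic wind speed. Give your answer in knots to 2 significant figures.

Coriolis parameter at 18°S:
f = 2Ω sin φ = 2 × 7.29×10⁻⁵ × sin 18° = 4.51×10⁻⁵ s⁻¹
Pressure gradient: |∂P/∂n| = 600 Pa / 574000 m = 1.05×10⁻³ Pa/m
Geostrophic balance (pressure-gradient force = Coriolis force):
V_g = (1/(fρ)) |∂P/∂n| = 1.05×10⁻³ / (4.51×10⁻⁵ × 0.716) = 32.4 m/s
Converting: 32.4 m/s × 1.944 = 63 knots

63 knots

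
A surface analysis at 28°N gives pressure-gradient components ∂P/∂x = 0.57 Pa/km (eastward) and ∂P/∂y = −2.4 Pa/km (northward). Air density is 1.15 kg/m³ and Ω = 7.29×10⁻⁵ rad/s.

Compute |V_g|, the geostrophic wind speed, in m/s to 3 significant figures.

31.3 m/s

Coriolis parameter at 28°N:
f = 2Ω sin φ = 2 × 7.29×10⁻⁵ × sin 28° = 6.84×10⁻⁵ s⁻¹
Component geostrophic relations (x east, y north):
u_g = −(1/(fρ)) ∂P/∂y,  v_g = (1/(fρ)) ∂P/∂x
u_g = −(−2.4×10⁻³)/(6.84×10⁻⁵ × 1.15) = 30.5 m/s;  v_g = (0.57×10⁻³)/(6.84×10⁻⁵ × 1.15) = 7.24 m/s
|V_g| = √(u_g² + v_g²) = 31.3 m/s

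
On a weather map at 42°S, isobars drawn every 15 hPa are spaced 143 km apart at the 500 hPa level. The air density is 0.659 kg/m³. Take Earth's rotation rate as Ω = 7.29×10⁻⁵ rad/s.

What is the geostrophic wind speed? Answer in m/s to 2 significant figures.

Coriolis parameter at 42°S:
f = 2Ω sin φ = 2 × 7.29×10⁻⁵ × sin 42° = 9.76×10⁻⁵ s⁻¹
Pressure gradient: |∂P/∂n| = 1500 Pa / 143000 m = 1.05×10⁻² Pa/m
Geostrophic balance (pressure-gradient force = Coriolis force):
V_g = (1/(fρ)) |∂P/∂n| = 1.05×10⁻² / (9.76×10⁻⁵ × 0.659) = 163 m/s

160 m/s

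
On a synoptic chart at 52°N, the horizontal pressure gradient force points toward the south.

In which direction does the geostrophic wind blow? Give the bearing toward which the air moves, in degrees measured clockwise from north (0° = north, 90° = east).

The pressure-gradient force points toward the south (bearing 180°).
Geostrophic balance: in the Northern Hemisphere the Coriolis force deflects motion to the right, so the geostrophic wind blows 90° to the right of the pressure-gradient force (low pressure on the left).
Rotating 180° by 90° clockwise gives 270° — the wind blows toward the west.

270°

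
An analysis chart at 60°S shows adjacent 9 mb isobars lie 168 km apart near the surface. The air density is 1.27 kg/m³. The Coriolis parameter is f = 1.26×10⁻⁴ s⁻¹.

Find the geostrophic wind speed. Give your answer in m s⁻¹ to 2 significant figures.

33 m s⁻¹

Pressure gradient: |∂P/∂n| = 900 Pa / 168000 m = 5.36×10⁻³ Pa/m
Geostrophic balance (pressure-gradient force = Coriolis force):
V_g = (1/(fρ)) |∂P/∂n| = 5.36×10⁻³ / (1.26×10⁻⁴ × 1.27) = 33.5 m/s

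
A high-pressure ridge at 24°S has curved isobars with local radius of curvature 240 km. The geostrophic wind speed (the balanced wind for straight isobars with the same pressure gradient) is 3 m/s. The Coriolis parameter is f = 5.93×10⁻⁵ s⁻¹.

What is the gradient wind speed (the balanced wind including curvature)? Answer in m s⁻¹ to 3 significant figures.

4.30 m s⁻¹

Around a high, pressure-gradient force acts outward with centrifugal, so Coriolis balances both:
fV = (1/ρ)|∂P/∂n| + V²/R  →  V² − fR·V + fR·V_g = 0
With fR = 5.93×10⁻⁵ × 240×10³ m = 14.2 m/s:
V = [fR − √((fR)² − 4 fR V_g)]/2 = [14.2 − √(14.2² − 4×14.2×3)]/2 = 4.3 m/s
Supergeostrophic (V > V_g = 3 m/s), as expected around a high.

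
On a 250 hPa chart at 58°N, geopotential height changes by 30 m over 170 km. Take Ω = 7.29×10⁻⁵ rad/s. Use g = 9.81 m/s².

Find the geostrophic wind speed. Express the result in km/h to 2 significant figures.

Coriolis parameter at 58°N:
f = 2Ω sin φ = 2 × 7.29×10⁻⁵ × sin 58° = 1.24×10⁻⁴ s⁻¹
Height gradient: |∂Z/∂n| = 30 m / 170000 m = 1.76×10⁻⁴
On a pressure surface, geostrophic balance gives V_g = (g/f)|∂Z/∂n|:
V_g = 9.81 × 1.76×10⁻⁴ / 1.24×10⁻⁴ = 14.0 m/s
Converting: 14.0 m/s × 3.6 = 50 km/h

50 km/h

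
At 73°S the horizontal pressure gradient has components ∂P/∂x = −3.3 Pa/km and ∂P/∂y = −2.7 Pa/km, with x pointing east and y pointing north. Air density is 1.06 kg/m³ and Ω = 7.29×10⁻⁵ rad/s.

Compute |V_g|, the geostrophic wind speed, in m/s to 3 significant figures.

28.8 m/s

Coriolis parameter at 73°S:
f = 2Ω sin φ = 2 × 7.29×10⁻⁵ × sin 73° = 1.39×10⁻⁴ s⁻¹
In the Southern Hemisphere f is negative: f = −1.39×10⁻⁴ s⁻¹.
Component geostrophic relations (x east, y north):
u_g = −(1/(fρ)) ∂P/∂y,  v_g = (1/(fρ)) ∂P/∂x
u_g = −(−2.7×10⁻³)/(−1.39×10⁻⁴ × 1.06) = −18.3 m/s;  v_g = (−3.3×10⁻³)/(−1.39×10⁻⁴ × 1.06) = 22.3 m/s
|V_g| = √(u_g² + v_g²) = 28.8 m/s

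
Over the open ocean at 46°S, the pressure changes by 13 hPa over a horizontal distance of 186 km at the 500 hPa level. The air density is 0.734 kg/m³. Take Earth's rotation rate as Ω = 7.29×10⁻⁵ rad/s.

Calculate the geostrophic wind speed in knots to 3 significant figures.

Coriolis parameter at 46°S:
f = 2Ω sin φ = 2 × 7.29×10⁻⁵ × sin 46° = 1.05×10⁻⁴ s⁻¹
Pressure gradient: |∂P/∂n| = 1300 Pa / 186000 m = 6.99×10⁻³ Pa/m
Geostrophic balance (pressure-gradient force = Coriolis force):
V_g = (1/(fρ)) |∂P/∂n| = 6.99×10⁻³ / (1.05×10⁻⁴ × 0.734) = 90.8 m/s
Converting: 90.8 m/s × 1.944 = 176 knots

176 knots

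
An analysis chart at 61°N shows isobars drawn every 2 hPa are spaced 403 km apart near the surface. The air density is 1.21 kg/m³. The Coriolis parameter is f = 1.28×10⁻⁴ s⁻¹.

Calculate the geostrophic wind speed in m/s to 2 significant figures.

Pressure gradient: |∂P/∂n| = 200 Pa / 403000 m = 4.96×10⁻⁴ Pa/m
Geostrophic balance (pressure-gradient force = Coriolis force):
V_g = (1/(fρ)) |∂P/∂n| = 4.96×10⁻⁴ / (1.28×10⁻⁴ × 1.21) = 3.20 m/s

3.2 m/s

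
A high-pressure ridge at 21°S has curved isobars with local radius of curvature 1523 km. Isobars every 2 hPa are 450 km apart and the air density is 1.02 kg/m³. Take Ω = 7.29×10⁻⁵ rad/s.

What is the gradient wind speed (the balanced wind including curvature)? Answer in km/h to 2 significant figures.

Coriolis parameter at 21°S:
f = 2Ω sin φ = 2 × 7.29×10⁻⁵ × sin 21° = 5.23×10⁻⁵ s⁻¹
Pressure gradient: |∂P/∂n| = 200 Pa / 450000 m = 4.44×10⁻⁴ Pa/m
Geostrophic speed: V_g = |∂P/∂n|/(fρ) = 4.44×10⁻⁴/(5.23×10⁻⁵ × 1.02) = 8.34 m/s
Around a high, pressure-gradient force acts outward with centrifugal, so Coriolis balances both:
fV = (1/ρ)|∂P/∂n| + V²/R  →  V² − fR·V + fR·V_g = 0
With fR = 5.23×10⁻⁵ × 1523×10³ m = 79.6 m/s:
V = [fR − √((fR)² − 4 fR V_g)]/2 = [79.6 − √(79.6² − 4×79.6×8.34)]/2 = 9.47 m/s
Supergeostrophic (V > V_g = 8.34 m/s), as expected around a high.
Converting: 9.47 m/s × 3.6 = 34 km/h

34 km/h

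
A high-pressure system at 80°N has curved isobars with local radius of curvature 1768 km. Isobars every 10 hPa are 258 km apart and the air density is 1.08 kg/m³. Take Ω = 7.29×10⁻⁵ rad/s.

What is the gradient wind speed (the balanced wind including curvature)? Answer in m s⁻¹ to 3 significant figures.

Coriolis parameter at 80°N:
f = 2Ω sin φ = 2 × 7.29×10⁻⁵ × sin 80° = 1.44×10⁻⁴ s⁻¹
Pressure gradient: |∂P/∂n| = 1000 Pa / 258000 m = 3.88×10⁻³ Pa/m
Geostrophic speed: V_g = |∂P/∂n|/(fρ) = 3.88×10⁻³/(1.44×10⁻⁴ × 1.08) = 25.0 m/s
Around a high, pressure-gradient force acts outward with centrifugal, so Coriolis balances both:
fV = (1/ρ)|∂P/∂n| + V²/R  →  V² − fR·V + fR·V_g = 0
With fR = 1.44×10⁻⁴ × 1768×10³ m = 254 m/s:
V = [fR − √((fR)² − 4 fR V_g)]/2 = [254 − √(254² − 4×254×25)]/2 = 28.1 m/s
Supergeostrophic (V > V_g = 25 m/s), as expected around a high.

28.1 m s⁻¹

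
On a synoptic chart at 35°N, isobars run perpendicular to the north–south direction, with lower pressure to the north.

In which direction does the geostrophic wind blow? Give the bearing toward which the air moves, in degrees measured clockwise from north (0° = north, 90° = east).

The pressure-gradient force points toward the north (bearing 000°).
Geostrophic balance: in the Northern Hemisphere the Coriolis force deflects motion to the right, so the geostrophic wind blows 90° to the right of the pressure-gradient force (low pressure on the left).
Rotating 000° by 90° clockwise gives 090° — the wind blows toward the east.

090°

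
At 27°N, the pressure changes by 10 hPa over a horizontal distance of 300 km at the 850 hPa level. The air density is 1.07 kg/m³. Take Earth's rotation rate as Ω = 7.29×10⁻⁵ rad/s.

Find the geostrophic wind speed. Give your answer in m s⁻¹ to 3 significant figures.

Coriolis parameter at 27°N:
f = 2Ω sin φ = 2 × 7.29×10⁻⁵ × sin 27° = 6.62×10⁻⁵ s⁻¹
Pressure gradient: |∂P/∂n| = 1000 Pa / 300000 m = 3.33×10⁻³ Pa/m
Geostrophic balance (pressure-gradient force = Coriolis force):
V_g = (1/(fρ)) |∂P/∂n| = 3.33×10⁻³ / (6.62×10⁻⁵ × 1.07) = 47.1 m/s

47.1 m s⁻¹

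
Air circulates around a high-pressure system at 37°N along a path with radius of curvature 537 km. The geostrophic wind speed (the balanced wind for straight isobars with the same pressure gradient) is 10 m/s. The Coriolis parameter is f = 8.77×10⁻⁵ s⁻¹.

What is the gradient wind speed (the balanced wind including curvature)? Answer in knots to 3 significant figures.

Around a high, pressure-gradient force acts outward with centrifugal, so Coriolis balances both:
fV = (1/ρ)|∂P/∂n| + V²/R  →  V² − fR·V + fR·V_g = 0
With fR = 8.77×10⁻⁵ × 537×10³ m = 47.1 m/s:
V = [fR − √((fR)² − 4 fR V_g)]/2 = [47.1 − √(47.1² − 4×47.1×10)]/2 = 14.4 m/s
Supergeostrophic (V > V_g = 10 m/s), as expected around a high.
Converting: 14.4 m/s × 1.944 = 28.0 knots

28.0 knots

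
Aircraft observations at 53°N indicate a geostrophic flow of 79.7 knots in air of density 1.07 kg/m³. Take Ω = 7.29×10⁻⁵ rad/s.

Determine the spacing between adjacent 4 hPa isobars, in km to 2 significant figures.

Coriolis parameter at 53°N:
f = 2Ω sin φ = 2 × 7.29×10⁻⁵ × sin 53° = 1.16×10⁻⁴ s⁻¹
Wind speed in SI: 79.7 knots = 41.0 m/s
Geostrophic balance rearranged: |∂P/∂n| = f ρ V_g
|∂P/∂n| = 1.16×10⁻⁴ × 1.07 × 41.0 = 5.11×10⁻³ Pa/m
Isobar spacing: Δn = ΔP/|∂P/∂n| = 400 Pa / 5.11×10⁻³ Pa/m = 78302 m ≈ 78 km

78 km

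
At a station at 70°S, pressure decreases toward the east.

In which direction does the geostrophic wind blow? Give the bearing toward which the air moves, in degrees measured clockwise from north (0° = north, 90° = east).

The pressure-gradient force points toward the east (bearing 090°).
Geostrophic balance: in the Southern Hemisphere the Coriolis force deflects motion to the left, so the geostrophic wind blows 90° to the left of the pressure-gradient force (low pressure on the right).
Rotating 090° by 90° counterclockwise gives 000° — the wind blows toward the north.

000°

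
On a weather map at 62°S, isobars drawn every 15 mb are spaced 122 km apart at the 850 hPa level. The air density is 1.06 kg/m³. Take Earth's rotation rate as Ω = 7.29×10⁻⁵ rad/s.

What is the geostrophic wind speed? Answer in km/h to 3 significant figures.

324 km/h

Coriolis parameter at 62°S:
f = 2Ω sin φ = 2 × 7.29×10⁻⁵ × sin 62° = 1.29×10⁻⁴ s⁻¹
Pressure gradient: |∂P/∂n| = 1500 Pa / 122000 m = 1.23×10⁻² Pa/m
Geostrophic balance (pressure-gradient force = Coriolis force):
V_g = (1/(fρ)) |∂P/∂n| = 1.23×10⁻² / (1.29×10⁻⁴ × 1.06) = 90.1 m/s
Converting: 90.1 m/s × 3.6 = 324 km/h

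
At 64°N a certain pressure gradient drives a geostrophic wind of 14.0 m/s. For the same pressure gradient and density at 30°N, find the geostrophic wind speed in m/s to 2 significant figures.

25 m/s

With the same pressure gradient and density, V_g ∝ 1/f ∝ 1/sin φ.
V₂ = V₁ · sin φ₁ / sin φ₂ = 14.0 × sin 64° / sin 30°
V₂ = 14.0 × 0.8988/0.5000 = 25 m/s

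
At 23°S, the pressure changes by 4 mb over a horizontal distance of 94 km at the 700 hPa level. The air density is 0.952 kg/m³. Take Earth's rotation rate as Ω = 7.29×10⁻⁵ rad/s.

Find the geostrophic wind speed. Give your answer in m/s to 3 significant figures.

78.5 m/s

Coriolis parameter at 23°S:
f = 2Ω sin φ = 2 × 7.29×10⁻⁵ × sin 23° = 5.70×10⁻⁵ s⁻¹
Pressure gradient: |∂P/∂n| = 400 Pa / 94000 m = 4.26×10⁻³ Pa/m
Geostrophic balance (pressure-gradient force = Coriolis force):
V_g = (1/(fρ)) |∂P/∂n| = 4.26×10⁻³ / (5.70×10⁻⁵ × 0.952) = 78.5 m/s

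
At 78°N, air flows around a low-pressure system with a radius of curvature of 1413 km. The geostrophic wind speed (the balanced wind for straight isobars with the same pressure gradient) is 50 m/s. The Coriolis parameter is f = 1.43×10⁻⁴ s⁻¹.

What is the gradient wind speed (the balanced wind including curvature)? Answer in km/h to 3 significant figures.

149 km/h

Around a low, centrifugal force acts outward with Coriolis, so pressure-gradient force balances both:
(1/ρ)|∂P/∂n| = fV + V²/R  →  V² + fR·V − fR·V_g = 0
With fR = 1.43×10⁻⁴ × 1413×10³ m = 202 m/s:
V = [−fR + √((fR)² + 4 fR V_g)]/2 = [−202 + √(202² + 4×202×50)]/2 = 41.5 m/s
Subgeostrophic (V < V_g = 50 m/s), as expected around a low.
Converting: 41.5 m/s × 3.6 = 149 km/h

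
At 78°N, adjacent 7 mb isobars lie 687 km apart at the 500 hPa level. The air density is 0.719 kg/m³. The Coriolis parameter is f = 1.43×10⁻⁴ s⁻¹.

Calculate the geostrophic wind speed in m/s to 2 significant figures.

Pressure gradient: |∂P/∂n| = 700 Pa / 687000 m = 1.02×10⁻³ Pa/m
Geostrophic balance (pressure-gradient force = Coriolis force):
V_g = (1/(fρ)) |∂P/∂n| = 1.02×10⁻³ / (1.43×10⁻⁴ × 0.719) = 9.91 m/s

9.9 m/s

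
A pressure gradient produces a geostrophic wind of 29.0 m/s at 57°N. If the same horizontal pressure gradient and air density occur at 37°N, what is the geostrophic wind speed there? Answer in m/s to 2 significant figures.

40 m/s

With the same pressure gradient and density, V_g ∝ 1/f ∝ 1/sin φ.
V₂ = V₁ · sin φ₁ / sin φ₂ = 29.0 × sin 57° / sin 37°
V₂ = 29.0 × 0.8387/0.6018 = 40 m/s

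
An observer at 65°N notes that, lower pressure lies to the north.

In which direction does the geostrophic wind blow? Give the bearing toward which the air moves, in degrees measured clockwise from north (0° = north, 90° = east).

090°

The pressure-gradient force points toward the north (bearing 000°).
Geostrophic balance: in the Northern Hemisphere the Coriolis force deflects motion to the right, so the geostrophic wind blows 90° to the right of the pressure-gradient force (low pressure on the left).
Rotating 000° by 90° clockwise gives 090° — the wind blows toward the east.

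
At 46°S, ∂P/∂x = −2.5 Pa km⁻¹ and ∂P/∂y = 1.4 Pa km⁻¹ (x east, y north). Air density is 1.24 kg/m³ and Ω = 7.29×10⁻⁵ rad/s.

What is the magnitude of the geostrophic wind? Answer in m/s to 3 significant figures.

Coriolis parameter at 46°S:
f = 2Ω sin φ = 2 × 7.29×10⁻⁵ × sin 46° = 1.05×10⁻⁴ s⁻¹
In the Southern Hemisphere f is negative: f = −1.05×10⁻⁴ s⁻¹.
Component geostrophic relations (x east, y north):
u_g = −(1/(fρ)) ∂P/∂y,  v_g = (1/(fρ)) ∂P/∂x
u_g = −(1.4×10⁻³)/(−1.05×10⁻⁴ × 1.24) = 10.8 m/s;  v_g = (−2.5×10⁻³)/(−1.05×10⁻⁴ × 1.24) = 19.2 m/s
|V_g| = √(u_g² + v_g²) = 22.0 m/s

22.0 m/s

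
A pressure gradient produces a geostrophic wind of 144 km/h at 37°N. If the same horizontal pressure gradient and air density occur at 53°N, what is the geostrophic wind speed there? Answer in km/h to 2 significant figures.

110 km/h

With the same pressure gradient and density, V_g ∝ 1/f ∝ 1/sin φ.
V₂ = V₁ · sin φ₁ / sin φ₂ = 144 × sin 37° / sin 53°
V₂ = 144 × 0.6018/0.7986 = 110 km/h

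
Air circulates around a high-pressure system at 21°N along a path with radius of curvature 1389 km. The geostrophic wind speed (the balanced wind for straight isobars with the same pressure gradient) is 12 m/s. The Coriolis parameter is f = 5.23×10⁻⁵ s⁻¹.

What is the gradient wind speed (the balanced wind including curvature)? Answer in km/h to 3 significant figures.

Around a high, pressure-gradient force acts outward with centrifugal, so Coriolis balances both:
fV = (1/ρ)|∂P/∂n| + V²/R  →  V² − fR·V + fR·V_g = 0
With fR = 5.23×10⁻⁵ × 1389×10³ m = 72.6 m/s:
V = [fR − √((fR)² − 4 fR V_g)]/2 = [72.6 − √(72.6² − 4×72.6×12)]/2 = 15.2 m/s
Supergeostrophic (V > V_g = 12 m/s), as expected around a high.
Converting: 15.2 m/s × 3.6 = 54.6 km/h

54.6 km/h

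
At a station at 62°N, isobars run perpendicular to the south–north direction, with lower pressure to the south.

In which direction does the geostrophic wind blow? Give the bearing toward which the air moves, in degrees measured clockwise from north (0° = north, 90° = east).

The pressure-gradient force points toward the south (bearing 180°).
Geostrophic balance: in the Northern Hemisphere the Coriolis force deflects motion to the right, so the geostrophic wind blows 90° to the right of the pressure-gradient force (low pressure on the left).
Rotating 180° by 90° clockwise gives 270° — the wind blows toward the west.

270°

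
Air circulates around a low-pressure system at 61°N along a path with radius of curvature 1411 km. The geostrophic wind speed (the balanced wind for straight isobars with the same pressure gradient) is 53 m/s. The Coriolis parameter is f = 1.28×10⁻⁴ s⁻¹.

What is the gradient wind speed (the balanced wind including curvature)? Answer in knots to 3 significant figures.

83.3 knots

Around a low, centrifugal force acts outward with Coriolis, so pressure-gradient force balances both:
(1/ρ)|∂P/∂n| = fV + V²/R  →  V² + fR·V − fR·V_g = 0
With fR = 1.28×10⁻⁴ × 1411×10³ m = 181 m/s:
V = [−fR + √((fR)² + 4 fR V_g)]/2 = [−181 + √(181² + 4×181×53)]/2 = 42.8 m/s
Subgeostrophic (V < V_g = 53 m/s), as expected around a low.
Converting: 42.8 m/s × 1.944 = 83.3 knots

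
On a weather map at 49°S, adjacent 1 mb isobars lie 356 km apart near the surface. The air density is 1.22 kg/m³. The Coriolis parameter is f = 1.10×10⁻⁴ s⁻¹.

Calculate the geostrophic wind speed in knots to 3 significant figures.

Pressure gradient: |∂P/∂n| = 100 Pa / 356000 m = 2.81×10⁻⁴ Pa/m
Geostrophic balance (pressure-gradient force = Coriolis force):
V_g = (1/(fρ)) |∂P/∂n| = 2.81×10⁻⁴ / (1.10×10⁻⁴ × 1.22) = 2.09 m/s
Converting: 2.09 m/s × 1.944 = 4.07 knots

4.07 knots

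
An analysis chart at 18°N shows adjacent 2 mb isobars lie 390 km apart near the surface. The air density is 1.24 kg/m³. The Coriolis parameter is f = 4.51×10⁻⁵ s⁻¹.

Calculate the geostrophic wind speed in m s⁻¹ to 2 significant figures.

9.2 m s⁻¹

Pressure gradient: |∂P/∂n| = 200 Pa / 390000 m = 5.13×10⁻⁴ Pa/m
Geostrophic balance (pressure-gradient force = Coriolis force):
V_g = (1/(fρ)) |∂P/∂n| = 5.13×10⁻⁴ / (4.51×10⁻⁵ × 1.24) = 9.17 m/s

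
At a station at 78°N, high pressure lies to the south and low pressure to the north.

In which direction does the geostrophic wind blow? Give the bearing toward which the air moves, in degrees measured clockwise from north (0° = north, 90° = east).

The pressure-gradient force points toward the north (bearing 000°).
Geostrophic balance: in the Northern Hemisphere the Coriolis force deflects motion to the right, so the geostrophic wind blows 90° to the right of the pressure-gradient force (low pressure on the left).
Rotating 000° by 90° clockwise gives 090° — the wind blows toward the east.

090°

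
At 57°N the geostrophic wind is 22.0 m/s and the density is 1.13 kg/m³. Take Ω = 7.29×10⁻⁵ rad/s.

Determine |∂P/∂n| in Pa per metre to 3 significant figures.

3.04×10⁻³ Pa/m

Coriolis parameter at 57°N:
f = 2Ω sin φ = 2 × 7.29×10⁻⁵ × sin 57° = 1.22×10⁻⁴ s⁻¹
Geostrophic balance rearranged: |∂P/∂n| = f ρ V_g
|∂P/∂n| = 1.22×10⁻⁴ × 1.13 × 22.0 = 3.04×10⁻³ Pa/m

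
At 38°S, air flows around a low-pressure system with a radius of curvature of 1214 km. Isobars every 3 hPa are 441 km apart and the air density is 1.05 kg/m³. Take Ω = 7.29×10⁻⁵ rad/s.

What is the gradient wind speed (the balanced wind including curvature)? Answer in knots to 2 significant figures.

Coriolis parameter at 38°S:
f = 2Ω sin φ = 2 × 7.29×10⁻⁵ × sin 38° = 8.98×10⁻⁵ s⁻¹
Pressure gradient: |∂P/∂n| = 300 Pa / 441000 m = 6.80×10⁻⁴ Pa/m
Geostrophic speed: V_g = |∂P/∂n|/(fρ) = 6.80×10⁻⁴/(8.98×10⁻⁵ × 1.05) = 7.22 m/s
Around a low, centrifugal force acts outward with Coriolis, so pressure-gradient force balances both:
(1/ρ)|∂P/∂n| = fV + V²/R  →  V² + fR·V − fR·V_g = 0
With fR = 8.98×10⁻⁵ × 1214×10³ m = 109 m/s:
V = [−fR + √((fR)² + 4 fR V_g)]/2 = [−109 + √(109² + 4×109×7.22)]/2 = 6.79 m/s
Subgeostrophic (V < V_g = 7.22 m/s), as expected around a low.
Converting: 6.79 m/s × 1.944 = 13 knots

13 knots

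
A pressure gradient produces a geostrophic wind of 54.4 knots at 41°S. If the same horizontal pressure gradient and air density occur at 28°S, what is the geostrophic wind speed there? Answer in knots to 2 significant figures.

76 knots

With the same pressure gradient and density, V_g ∝ 1/f ∝ 1/sin φ.
V₂ = V₁ · sin φ₁ / sin φ₂ = 54.4 × sin 41° / sin 28°
V₂ = 54.4 × 0.6561/0.4695 = 76 knots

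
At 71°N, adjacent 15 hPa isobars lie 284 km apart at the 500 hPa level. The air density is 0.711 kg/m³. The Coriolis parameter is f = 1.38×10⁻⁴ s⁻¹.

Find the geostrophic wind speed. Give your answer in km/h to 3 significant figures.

Pressure gradient: |∂P/∂n| = 1500 Pa / 284000 m = 5.28×10⁻³ Pa/m
Geostrophic balance (pressure-gradient force = Coriolis force):
V_g = (1/(fρ)) |∂P/∂n| = 5.28×10⁻³ / (1.38×10⁻⁴ × 0.711) = 53.8 m/s
Converting: 53.8 m/s × 3.6 = 194 km/h

194 km/h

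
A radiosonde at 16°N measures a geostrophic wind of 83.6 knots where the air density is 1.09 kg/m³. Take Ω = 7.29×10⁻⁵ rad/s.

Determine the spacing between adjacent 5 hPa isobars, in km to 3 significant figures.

Coriolis parameter at 16°N:
f = 2Ω sin φ = 2 × 7.29×10⁻⁵ × sin 16° = 4.02×10⁻⁵ s⁻¹
Wind speed in SI: 83.6 knots = 43.0 m/s
Geostrophic balance rearranged: |∂P/∂n| = f ρ V_g
|∂P/∂n| = 4.02×10⁻⁵ × 1.09 × 43.0 = 1.88×10⁻³ Pa/m
Isobar spacing: Δn = ΔP/|∂P/∂n| = 500 Pa / 1.88×10⁻³ Pa/m = 265402 m ≈ 265 km

265 km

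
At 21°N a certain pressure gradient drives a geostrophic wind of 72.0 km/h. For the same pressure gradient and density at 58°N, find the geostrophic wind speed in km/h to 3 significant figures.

With the same pressure gradient and density, V_g ∝ 1/f ∝ 1/sin φ.
V₂ = V₁ · sin φ₁ / sin φ₂ = 72.0 × sin 21° / sin 58°
V₂ = 72.0 × 0.3584/0.8480 = 30.4 km/h

30.4 km/h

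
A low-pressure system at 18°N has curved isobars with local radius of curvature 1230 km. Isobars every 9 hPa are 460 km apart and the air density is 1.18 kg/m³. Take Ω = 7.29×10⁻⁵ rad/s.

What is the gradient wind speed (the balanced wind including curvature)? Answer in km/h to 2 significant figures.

Coriolis parameter at 18°N:
f = 2Ω sin φ = 2 × 7.29×10⁻⁵ × sin 18° = 4.51×10⁻⁵ s⁻¹
Pressure gradient: |∂P/∂n| = 900 Pa / 460000 m = 1.96×10⁻³ Pa/m
Geostrophic speed: V_g = |∂P/∂n|/(fρ) = 1.96×10⁻³/(4.51×10⁻⁵ × 1.18) = 36.8 m/s
Around a low, centrifugal force acts outward with Coriolis, so pressure-gradient force balances both:
(1/ρ)|∂P/∂n| = fV + V²/R  →  V² + fR·V − fR·V_g = 0
With fR = 4.51×10⁻⁵ × 1230×10³ m = 55.4 m/s:
V = [−fR + √((fR)² + 4 fR V_g)]/2 = [−55.4 + √(55.4² + 4×55.4×36.8)]/2 = 25.3 m/s
Subgeostrophic (V < V_g = 36.8 m/s), as expected around a low.
Converting: 25.3 m/s × 3.6 = 91 km/h

91 km/h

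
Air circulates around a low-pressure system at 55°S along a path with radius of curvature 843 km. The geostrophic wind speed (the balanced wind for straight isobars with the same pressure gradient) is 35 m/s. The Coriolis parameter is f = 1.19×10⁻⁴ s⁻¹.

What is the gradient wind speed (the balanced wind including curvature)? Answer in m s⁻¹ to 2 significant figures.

Around a low, centrifugal force acts outward with Coriolis, so pressure-gradient force balances both:
(1/ρ)|∂P/∂n| = fV + V²/R  →  V² + fR·V − fR·V_g = 0
With fR = 1.19×10⁻⁴ × 843×10³ m = 100 m/s:
V = [−fR + √((fR)² + 4 fR V_g)]/2 = [−100 + √(100² + 4×100×35)]/2 = 27.5 m/s
Subgeostrophic (V < V_g = 35 m/s), as expected around a low.

27 m s⁻¹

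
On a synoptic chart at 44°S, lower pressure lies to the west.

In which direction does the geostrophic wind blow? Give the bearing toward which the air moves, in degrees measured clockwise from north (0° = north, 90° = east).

180°

The pressure-gradient force points toward the west (bearing 270°).
Geostrophic balance: in the Southern Hemisphere the Coriolis force deflects motion to the left, so the geostrophic wind blows 90° to the left of the pressure-gradient force (low pressure on the right).
Rotating 270° by 90° counterclockwise gives 180° — the wind blows toward the south.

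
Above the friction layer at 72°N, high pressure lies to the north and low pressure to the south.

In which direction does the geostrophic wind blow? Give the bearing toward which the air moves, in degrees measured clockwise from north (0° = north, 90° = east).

270°

The pressure-gradient force points toward the south (bearing 180°).
Geostrophic balance: in the Northern Hemisphere the Coriolis force deflects motion to the right, so the geostrophic wind blows 90° to the right of the pressure-gradient force (low pressure on the left).
Rotating 180° by 90° clockwise gives 270° — the wind blows toward the west.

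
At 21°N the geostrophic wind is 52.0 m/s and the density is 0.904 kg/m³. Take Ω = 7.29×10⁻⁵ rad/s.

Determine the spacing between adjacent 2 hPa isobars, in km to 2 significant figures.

81 km

Coriolis parameter at 21°N:
f = 2Ω sin φ = 2 × 7.29×10⁻⁵ × sin 21° = 5.23×10⁻⁵ s⁻¹
Geostrophic balance rearranged: |∂P/∂n| = f ρ V_g
|∂P/∂n| = 5.23×10⁻⁵ × 0.904 × 52.0 = 2.46×10⁻³ Pa/m
Isobar spacing: Δn = ΔP/|∂P/∂n| = 200 Pa / 2.46×10⁻³ Pa/m = 81428 m ≈ 81 km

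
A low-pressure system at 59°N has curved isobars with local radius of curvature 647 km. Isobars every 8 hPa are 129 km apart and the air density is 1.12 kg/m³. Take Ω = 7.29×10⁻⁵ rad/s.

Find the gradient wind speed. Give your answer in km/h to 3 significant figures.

114 km/h

Coriolis parameter at 59°N:
f = 2Ω sin φ = 2 × 7.29×10⁻⁵ × sin 59° = 1.25×10⁻⁴ s⁻¹
Pressure gradient: |∂P/∂n| = 800 Pa / 129000 m = 6.20×10⁻³ Pa/m
Geostrophic speed: V_g = |∂P/∂n|/(fρ) = 6.20×10⁻³/(1.25×10⁻⁴ × 1.12) = 44.3 m/s
Around a low, centrifugal force acts outward with Coriolis, so pressure-gradient force balances both:
(1/ρ)|∂P/∂n| = fV + V²/R  →  V² + fR·V − fR·V_g = 0
With fR = 1.25×10⁻⁴ × 647×10³ m = 80.9 m/s:
V = [−fR + √((fR)² + 4 fR V_g)]/2 = [−80.9 + √(80.9² + 4×80.9×44.3)]/2 = 31.8 m/s
Subgeostrophic (V < V_g = 44.3 m/s), as expected around a low.
Converting: 31.8 m/s × 3.6 = 114 km/h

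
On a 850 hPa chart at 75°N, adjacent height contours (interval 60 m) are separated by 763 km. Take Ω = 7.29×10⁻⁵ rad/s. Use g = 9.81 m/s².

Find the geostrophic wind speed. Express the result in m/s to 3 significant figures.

5.48 m/s

Coriolis parameter at 75°N:
f = 2Ω sin φ = 2 × 7.29×10⁻⁵ × sin 75° = 1.41×10⁻⁴ s⁻¹
Height gradient: |∂Z/∂n| = 60 m / 763000 m = 7.86×10⁻⁵
On a pressure surface, geostrophic balance gives V_g = (g/f)|∂Z/∂n|:
V_g = 9.81 × 7.86×10⁻⁵ / 1.41×10⁻⁴ = 5.48 m/s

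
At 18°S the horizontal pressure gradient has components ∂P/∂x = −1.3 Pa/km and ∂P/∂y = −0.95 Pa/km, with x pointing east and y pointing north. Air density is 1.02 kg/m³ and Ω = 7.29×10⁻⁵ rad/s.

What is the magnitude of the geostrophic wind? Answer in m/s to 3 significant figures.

Coriolis parameter at 18°S:
f = 2Ω sin φ = 2 × 7.29×10⁻⁵ × sin 18° = 4.51×10⁻⁵ s⁻¹
In the Southern Hemisphere f is negative: f = −4.51×10⁻⁵ s⁻¹.
Component geostrophic relations (x east, y north):
u_g = −(1/(fρ)) ∂P/∂y,  v_g = (1/(fρ)) ∂P/∂x
u_g = −(−0.95×10⁻³)/(−4.51×10⁻⁵ × 1.02) = −20.7 m/s;  v_g = (−1.3×10⁻³)/(−4.51×10⁻⁵ × 1.02) = 28.3 m/s
|V_g| = √(u_g² + v_g²) = 35.0 m/s

35.0 m/s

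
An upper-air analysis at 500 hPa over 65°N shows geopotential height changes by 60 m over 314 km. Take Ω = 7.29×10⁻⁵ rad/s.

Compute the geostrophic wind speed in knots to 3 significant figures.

Coriolis parameter at 65°N:
f = 2Ω sin φ = 2 × 7.29×10⁻⁵ × sin 65° = 1.32×10⁻⁴ s⁻¹
Height gradient: |∂Z/∂n| = 60 m / 314000 m = 1.91×10⁻⁴
On a pressure surface, geostrophic balance gives V_g = (g/f)|∂Z/∂n|:
V_g = 9.81 × 1.91×10⁻⁴ / 1.32×10⁻⁴ = 14.2 m/s
Converting: 14.2 m/s × 1.944 = 27.6 knots

27.6 knots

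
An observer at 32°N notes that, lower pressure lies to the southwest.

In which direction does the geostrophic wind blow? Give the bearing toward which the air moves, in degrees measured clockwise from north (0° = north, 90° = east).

315°

The pressure-gradient force points toward the southwest (bearing 225°).
Geostrophic balance: in the Northern Hemisphere the Coriolis force deflects motion to the right, so the geostrophic wind blows 90° to the right of the pressure-gradient force (low pressure on the left).
Rotating 225° by 90° clockwise gives 315° — the wind blows toward the northwest.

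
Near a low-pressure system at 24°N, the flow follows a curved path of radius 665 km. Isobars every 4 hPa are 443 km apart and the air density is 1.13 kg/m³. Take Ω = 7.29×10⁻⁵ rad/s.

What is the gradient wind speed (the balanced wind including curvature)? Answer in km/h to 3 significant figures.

38.2 km/h

Coriolis parameter at 24°N:
f = 2Ω sin φ = 2 × 7.29×10⁻⁵ × sin 24° = 5.93×10⁻⁵ s⁻¹
Pressure gradient: |∂P/∂n| = 400 Pa / 443000 m = 9.03×10⁻⁴ Pa/m
Geostrophic speed: V_g = |∂P/∂n|/(fρ) = 9.03×10⁻⁴/(5.93×10⁻⁵ × 1.13) = 13.5 m/s
Around a low, centrifugal force acts outward with Coriolis, so pressure-gradient force balances both:
(1/ρ)|∂P/∂n| = fV + V²/R  →  V² + fR·V − fR·V_g = 0
With fR = 5.93×10⁻⁵ × 665×10³ m = 39.4 m/s:
V = [−fR + √((fR)² + 4 fR V_g)]/2 = [−39.4 + √(39.4² + 4×39.4×13.5)]/2 = 10.6 m/s
Subgeostrophic (V < V_g = 13.5 m/s), as expected around a low.
Converting: 10.6 m/s × 3.6 = 38.2 km/h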